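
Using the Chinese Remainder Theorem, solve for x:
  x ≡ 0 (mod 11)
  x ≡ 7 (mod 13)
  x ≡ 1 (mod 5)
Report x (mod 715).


Moduli 11, 13, 5 are pairwise coprime; by CRT there is a unique solution modulo M = 11 · 13 · 5 = 715.
Solve pairwise, accumulating the modulus:
  Start with x ≡ 0 (mod 11).
  Combine with x ≡ 7 (mod 13): since gcd(11, 13) = 1, we get a unique residue mod 143.
    Write x = 0 + 11·t and substitute into x ≡ 7 (mod 13): 11·t ≡ 7 − 0 = 7 (mod 13).
    The inverse of 11 mod 13 is 6 (since 11·6 = 66 = 5·13 + 1), so t ≡ 6·7 = 42 ≡ 3 (mod 13).
    Then x = 0 + 11·3 = 33, valid modulo lcm(11, 13) = 143: x ≡ 33 (mod 143).
  Combine with x ≡ 1 (mod 5): since gcd(143, 5) = 1, we get a unique residue mod 715.
    Write x = 33 + 143·t and substitute into x ≡ 1 (mod 5): 143·t ≡ 1 − 33 = -32 (mod 5).
    Reduce coefficients mod 5: 3·t ≡ 3 (mod 5).
    The inverse of 3 mod 5 is 2 (since 3·2 = 6 = 1·5 + 1), so t ≡ 2·3 = 6 ≡ 1 (mod 5).
    Then x = 33 + 143·1 = 176, valid modulo lcm(143, 5) = 715: x ≡ 176 (mod 715).
Verify: 176 mod 11 = 0 ✓, 176 mod 13 = 7 ✓, 176 mod 5 = 1 ✓.

x ≡ 176 (mod 715).


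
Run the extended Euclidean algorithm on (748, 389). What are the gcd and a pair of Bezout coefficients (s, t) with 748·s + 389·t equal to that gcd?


Euclidean algorithm on (748, 389) — divide until remainder is 0:
  748 = 1 · 389 + 359
  389 = 1 · 359 + 30
  359 = 11 · 30 + 29
  30 = 1 · 29 + 1
  29 = 29 · 1 + 0
gcd(748, 389) = 1.
Track Bezout coefficients alongside the remainders: start with r₀ = 748 = a·1 + b·0 (s = 1, t = 0) and r₁ = 389 = a·0 + b·1 (s = 0, t = 1); each new remainder r_{k+1} = r_{k-1} − q_k·r_k inherits s_{k+1} = s_{k-1} − q_k·s_k, t_{k+1} = t_{k-1} − q_k·t_k, so r_k = a·s_k + b·t_k at every step:
  q = 1: r = 359, s = 1 − 1·0 = 1, t = 0 − 1·1 = -1  (check: 748·1 + 389·(-1) = 359)
  q = 1: r = 30, s = 0 − 1·1 = -1, t = 1 − 1·(-1) = 2  (check: 748·(-1) + 389·2 = 30)
  q = 11: r = 29, s = 1 − 11·(-1) = 12, t = -1 − 11·2 = -23  (check: 748·12 + 389·(-23) = 29)
  q = 1: r = 1, s = -1 − 1·12 = -13, t = 2 − 1·(-23) = 25  (check: 748·(-13) + 389·25 = 1)
The row with r = 1 (the gcd) gives the Bezout coefficients s = -13, t = 25.
Result: 748 · (-13) + 389 · (25) = 1.

gcd(748, 389) = 1; s = -13, t = 25 (check: 748·(-13) + 389·25 = 1).


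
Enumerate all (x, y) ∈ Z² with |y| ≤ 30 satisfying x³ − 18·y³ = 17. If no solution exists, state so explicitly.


The equation is x³ - 18y³ = 17. For fixed y, x³ = 18·y³ + 17, so a solution requires the RHS to be a perfect cube.
Strategy: iterate y from -30 to 30, compute RHS = 18·y³ + 17, and check whether it is a (positive or negative) perfect cube.
Check small values of y:
  y = 0: RHS = 17 is not a perfect cube.
  y = 1: RHS = 35 is not a perfect cube.
  y = -1: RHS = -1 = (-1)³ ⇒ x = -1 works.
  y = 2: RHS = 161 is not a perfect cube.
  y = -2: RHS = -127 is not a perfect cube.
  y = 3: RHS = 503 is not a perfect cube.
  y = -3: RHS = -469 is not a perfect cube.
Continuing the search up to |y| = 30 finds no further solutions beyond those listed.
Collected solutions: (-1, -1).

Solutions (with |y| ≤ 30): (-1, -1).


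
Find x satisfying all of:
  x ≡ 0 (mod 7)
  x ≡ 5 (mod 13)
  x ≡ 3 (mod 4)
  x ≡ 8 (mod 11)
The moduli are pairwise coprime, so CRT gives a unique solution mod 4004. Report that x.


Product of moduli M = 7 · 13 · 4 · 11 = 4004.
Merge one congruence at a time:
  Start: x ≡ 0 (mod 7).
  Combine with x ≡ 5 (mod 13); new modulus lcm = 91.
    Write x = 0 + 7·t and substitute into x ≡ 5 (mod 13): 7·t ≡ 5 − 0 = 5 (mod 13).
    The inverse of 7 mod 13 is 2 (since 7·2 = 14 = 1·13 + 1), so t ≡ 2·5 = 10 ≡ 10 (mod 13).
    Then x = 0 + 7·10 = 70, valid modulo lcm(7, 13) = 91: x ≡ 70 (mod 91).
  Combine with x ≡ 3 (mod 4); new modulus lcm = 364.
    Write x = 70 + 91·t and substitute into x ≡ 3 (mod 4): 91·t ≡ 3 − 70 = -67 (mod 4).
    Reduce coefficients mod 4: 3·t ≡ 1 (mod 4).
    The inverse of 3 mod 4 is 3 (since 3·3 = 9 = 2·4 + 1), so t ≡ 3·1 = 3 ≡ 3 (mod 4).
    Then x = 70 + 91·3 = 343, valid modulo lcm(91, 4) = 364: x ≡ 343 (mod 364).
  Combine with x ≡ 8 (mod 11); new modulus lcm = 4004.
    Write x = 343 + 364·t and substitute into x ≡ 8 (mod 11): 364·t ≡ 8 − 343 = -335 (mod 11).
    Reduce coefficients mod 11: 1·t ≡ 6 (mod 11).
    So t ≡ 6 (mod 11).
    Then x = 343 + 364·6 = 2527, valid modulo lcm(364, 11) = 4004: x ≡ 2527 (mod 4004).
Verify against each original: 2527 mod 7 = 0, 2527 mod 13 = 5, 2527 mod 4 = 3, 2527 mod 11 = 8.

x ≡ 2527 (mod 4004).


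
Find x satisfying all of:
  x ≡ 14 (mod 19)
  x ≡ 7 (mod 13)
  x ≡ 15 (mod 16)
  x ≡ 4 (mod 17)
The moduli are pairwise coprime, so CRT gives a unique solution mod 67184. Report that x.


Product of moduli M = 19 · 13 · 16 · 17 = 67184.
Merge one congruence at a time:
  Start: x ≡ 14 (mod 19).
  Combine with x ≡ 7 (mod 13); new modulus lcm = 247.
    Write x = 14 + 19·t and substitute into x ≡ 7 (mod 13): 19·t ≡ 7 − 14 = -7 (mod 13).
    Reduce coefficients mod 13: 6·t ≡ 6 (mod 13).
    The inverse of 6 mod 13 is 11 (since 6·11 = 66 = 5·13 + 1), so t ≡ 11·6 = 66 ≡ 1 (mod 13).
    Then x = 14 + 19·1 = 33, valid modulo lcm(19, 13) = 247: x ≡ 33 (mod 247).
  Combine with x ≡ 15 (mod 16); new modulus lcm = 3952.
    Write x = 33 + 247·t and substitute into x ≡ 15 (mod 16): 247·t ≡ 15 − 33 = -18 (mod 16).
    Reduce coefficients mod 16: 7·t ≡ 14 (mod 16).
    The inverse of 7 mod 16 is 7 (since 7·7 = 49 = 3·16 + 1), so t ≡ 7·14 = 98 ≡ 2 (mod 16).
    Then x = 33 + 247·2 = 527, valid modulo lcm(247, 16) = 3952: x ≡ 527 (mod 3952).
  Combine with x ≡ 4 (mod 17); new modulus lcm = 67184.
    Write x = 527 + 3952·t and substitute into x ≡ 4 (mod 17): 3952·t ≡ 4 − 527 = -523 (mod 17).
    Reduce coefficients mod 17: 8·t ≡ 4 (mod 17).
    The inverse of 8 mod 17 is 15 (since 8·15 = 120 = 7·17 + 1), so t ≡ 15·4 = 60 ≡ 9 (mod 17).
    Then x = 527 + 3952·9 = 36095, valid modulo lcm(3952, 17) = 67184: x ≡ 36095 (mod 67184).
Verify against each original: 36095 mod 19 = 14, 36095 mod 13 = 7, 36095 mod 16 = 15, 36095 mod 17 = 4.

x ≡ 36095 (mod 67184).


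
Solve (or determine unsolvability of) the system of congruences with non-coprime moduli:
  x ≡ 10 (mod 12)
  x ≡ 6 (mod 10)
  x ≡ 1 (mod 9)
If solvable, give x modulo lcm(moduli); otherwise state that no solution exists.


Moduli 12, 10, 9 are not pairwise coprime, so CRT works modulo lcm(m_i) when all pairwise compatibility conditions hold.
Pairwise compatibility: gcd(m_i, m_j) must divide a_i - a_j for every pair.
Merge one congruence at a time:
  Start: x ≡ 10 (mod 12).
  Combine with x ≡ 6 (mod 10): gcd(12, 10) = 2; 6 - 10 = -4, which IS divisible by 2, so compatible.
    Write x = 10 + 12·t and substitute into x ≡ 6 (mod 10): 12·t ≡ 6 − 10 = -4 (mod 10).
    Divide the congruence (and modulus) by g = 2: 6·t ≡ -2 (mod 5).
    Reduce coefficients mod 5: 1·t ≡ 3 (mod 5).
    So t ≡ 3 (mod 5).
    Then x = 10 + 12·3 = 46, valid modulo lcm(12, 10) = 60: x ≡ 46 (mod 60).
  Combine with x ≡ 1 (mod 9): gcd(60, 9) = 3; 1 - 46 = -45, which IS divisible by 3, so compatible.
    Write x = 46 + 60·t and substitute into x ≡ 1 (mod 9): 60·t ≡ 1 − 46 = -45 (mod 9).
    Divide the congruence (and modulus) by g = 3: 20·t ≡ -15 (mod 3).
    Reduce coefficients mod 3: 2·t ≡ 0 (mod 3).
    The inverse of 2 mod 3 is 2 (since 2·2 = 4 = 1·3 + 1), so t ≡ 2·0 = 0 ≡ 0 (mod 3).
    Then x = 46 + 60·0 = 46, valid modulo lcm(60, 9) = 180: x ≡ 46 (mod 180).
Verify: 46 mod 12 = 10, 46 mod 10 = 6, 46 mod 9 = 1.

x ≡ 46 (mod 180).


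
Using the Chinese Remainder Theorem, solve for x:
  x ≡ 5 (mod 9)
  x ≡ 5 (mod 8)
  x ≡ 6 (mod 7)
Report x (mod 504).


Moduli 9, 8, 7 are pairwise coprime; by CRT there is a unique solution modulo M = 9 · 8 · 7 = 504.
Solve pairwise, accumulating the modulus:
  Start with x ≡ 5 (mod 9).
  Combine with x ≡ 5 (mod 8): since gcd(9, 8) = 1, we get a unique residue mod 72.
    Write x = 5 + 9·t and substitute into x ≡ 5 (mod 8): 9·t ≡ 5 − 5 = 0 (mod 8).
    Reduce coefficients mod 8: 1·t ≡ 0 (mod 8).
    So t ≡ 0 (mod 8).
    Then x = 5 + 9·0 = 5, valid modulo lcm(9, 8) = 72: x ≡ 5 (mod 72).
  Combine with x ≡ 6 (mod 7): since gcd(72, 7) = 1, we get a unique residue mod 504.
    Write x = 5 + 72·t and substitute into x ≡ 6 (mod 7): 72·t ≡ 6 − 5 = 1 (mod 7).
    Reduce coefficients mod 7: 2·t ≡ 1 (mod 7).
    The inverse of 2 mod 7 is 4 (since 2·4 = 8 = 1·7 + 1), so t ≡ 4·1 = 4 ≡ 4 (mod 7).
    Then x = 5 + 72·4 = 293, valid modulo lcm(72, 7) = 504: x ≡ 293 (mod 504).
Verify: 293 mod 9 = 5 ✓, 293 mod 8 = 5 ✓, 293 mod 7 = 6 ✓.

x ≡ 293 (mod 504).


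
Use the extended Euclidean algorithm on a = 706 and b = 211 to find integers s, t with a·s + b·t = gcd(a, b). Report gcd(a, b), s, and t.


Euclidean algorithm on (706, 211) — divide until remainder is 0:
  706 = 3 · 211 + 73
  211 = 2 · 73 + 65
  73 = 1 · 65 + 8
  65 = 8 · 8 + 1
  8 = 8 · 1 + 0
gcd(706, 211) = 1.
Track Bezout coefficients alongside the remainders: start with r₀ = 706 = a·1 + b·0 (s = 1, t = 0) and r₁ = 211 = a·0 + b·1 (s = 0, t = 1); each new remainder r_{k+1} = r_{k-1} − q_k·r_k inherits s_{k+1} = s_{k-1} − q_k·s_k, t_{k+1} = t_{k-1} − q_k·t_k, so r_k = a·s_k + b·t_k at every step:
  q = 3: r = 73, s = 1 − 3·0 = 1, t = 0 − 3·1 = -3  (check: 706·1 + 211·(-3) = 73)
  q = 2: r = 65, s = 0 − 2·1 = -2, t = 1 − 2·(-3) = 7  (check: 706·(-2) + 211·7 = 65)
  q = 1: r = 8, s = 1 − 1·(-2) = 3, t = -3 − 1·7 = -10  (check: 706·3 + 211·(-10) = 8)
  q = 8: r = 1, s = -2 − 8·3 = -26, t = 7 − 8·(-10) = 87  (check: 706·(-26) + 211·87 = 1)
The row with r = 1 (the gcd) gives the Bezout coefficients s = -26, t = 87.
Result: 706 · (-26) + 211 · (87) = 1.

gcd(706, 211) = 1; s = -26, t = 87 (check: 706·(-26) + 211·87 = 1).


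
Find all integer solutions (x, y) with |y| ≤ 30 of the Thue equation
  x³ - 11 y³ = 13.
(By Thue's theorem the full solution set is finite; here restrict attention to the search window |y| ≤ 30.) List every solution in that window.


The equation is x³ - 11y³ = 13. For fixed y, x³ = 11·y³ + 13, so a solution requires the RHS to be a perfect cube.
Strategy: iterate y from -30 to 30, compute RHS = 11·y³ + 13, and check whether it is a (positive or negative) perfect cube.
Check small values of y:
  y = 0: RHS = 13 is not a perfect cube.
  y = 1: RHS = 24 is not a perfect cube.
  y = -1: RHS = 2 is not a perfect cube.
  y = 2: RHS = 101 is not a perfect cube.
  y = -2: RHS = -75 is not a perfect cube.
  y = 3: RHS = 310 is not a perfect cube.
  y = -3: RHS = -284 is not a perfect cube.
Continuing the search up to |y| = 30 finds no solutions either.
No (x, y) in the scanned range satisfies the equation.

No integer solutions with |y| ≤ 30.


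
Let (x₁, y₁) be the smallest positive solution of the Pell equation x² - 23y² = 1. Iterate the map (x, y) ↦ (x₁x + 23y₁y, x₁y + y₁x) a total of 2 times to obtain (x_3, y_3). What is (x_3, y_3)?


Step 1: Find the fundamental solution (x₁, y₁) of x² - 23y² = 1.
  Expand √23 as a continued fraction. a₀ = ⌊√23⌋ = 4; iterate m_{k+1} = d_k·a_k − m_k, d_{k+1} = (23 − m_{k+1}²)/d_k, a_{k+1} = ⌊(a₀ + m_{k+1})/d_{k+1}⌋ (starting m₀ = 0, d₀ = 1), with convergents p_k = a_k·p_{k-1} + p_{k-2}, q_k = a_k·q_{k-1} + q_{k-2} (p₋₁ = 1, q₋₁ = 0):
  k = 0: a₀ = 4; p₀/q₀ = 4/1; p₀² − 23·q₀² = 16 − 23 = -7.
  k = 1: m = 4, d = 7, a = ⌊(4 + 4)/7⌋ = 1; p/q = (1·4 + 1)/(1·1 + 0) = 5/1; p² − 23·q² = 25 − 23 = 2.
  k = 2: m = 3, d = 2, a = ⌊(4 + 3)/2⌋ = 3; p/q = (3·5 + 4)/(3·1 + 1) = 19/4; p² − 23·q² = 361 − 368 = -7.
  k = 3: m = 3, d = 7, a = ⌊(4 + 3)/7⌋ = 1; p/q = (1·19 + 5)/(1·4 + 1) = 24/5; p² − 23·q² = 576 − 575 = 1.
  The first convergent with p² − 23·q² = 1 gives the fundamental solution (x₁, y₁) = (24, 5).
Step 2: Apply the recurrence (x_{n+1}, y_{n+1}) = (x₁x_n + 23y₁y_n, x₁y_n + y₁x_n) repeatedly.
  From (x_1, y_1) = (24, 5): x_2 = 24·24 + 23·5·5 = 1151; y_2 = 24·5 + 5·24 = 240.
  From (x_2, y_2) = (1151, 240): x_3 = 24·1151 + 23·5·240 = 55224; y_3 = 24·240 + 5·1151 = 11515.
Step 3: Verify x_3² - 23·y_3² = 3049690176 - 3049690175 = 1 (should be 1). ✓

(x_1, y_1) = (24, 5); (x_3, y_3) = (55224, 11515).


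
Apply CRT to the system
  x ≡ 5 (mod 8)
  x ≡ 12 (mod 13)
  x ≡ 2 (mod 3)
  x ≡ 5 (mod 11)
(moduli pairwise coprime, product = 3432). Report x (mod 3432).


Product of moduli M = 8 · 13 · 3 · 11 = 3432.
Merge one congruence at a time:
  Start: x ≡ 5 (mod 8).
  Combine with x ≡ 12 (mod 13); new modulus lcm = 104.
    Write x = 5 + 8·t and substitute into x ≡ 12 (mod 13): 8·t ≡ 12 − 5 = 7 (mod 13).
    The inverse of 8 mod 13 is 5 (since 8·5 = 40 = 3·13 + 1), so t ≡ 5·7 = 35 ≡ 9 (mod 13).
    Then x = 5 + 8·9 = 77, valid modulo lcm(8, 13) = 104: x ≡ 77 (mod 104).
  Combine with x ≡ 2 (mod 3); new modulus lcm = 312.
    Write x = 77 + 104·t and substitute into x ≡ 2 (mod 3): 104·t ≡ 2 − 77 = -75 (mod 3).
    Reduce coefficients mod 3: 2·t ≡ 0 (mod 3).
    The inverse of 2 mod 3 is 2 (since 2·2 = 4 = 1·3 + 1), so t ≡ 2·0 = 0 ≡ 0 (mod 3).
    Then x = 77 + 104·0 = 77, valid modulo lcm(104, 3) = 312: x ≡ 77 (mod 312).
  Combine with x ≡ 5 (mod 11); new modulus lcm = 3432.
    Write x = 77 + 312·t and substitute into x ≡ 5 (mod 11): 312·t ≡ 5 − 77 = -72 (mod 11).
    Reduce coefficients mod 11: 4·t ≡ 5 (mod 11).
    The inverse of 4 mod 11 is 3 (since 4·3 = 12 = 1·11 + 1), so t ≡ 3·5 = 15 ≡ 4 (mod 11).
    Then x = 77 + 312·4 = 1325, valid modulo lcm(312, 11) = 3432: x ≡ 1325 (mod 3432).
Verify against each original: 1325 mod 8 = 5, 1325 mod 13 = 12, 1325 mod 3 = 2, 1325 mod 11 = 5.

x ≡ 1325 (mod 3432).


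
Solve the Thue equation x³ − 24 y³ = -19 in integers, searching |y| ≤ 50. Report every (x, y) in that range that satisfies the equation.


The equation is x³ - 24y³ = -19. For fixed y, x³ = 24·y³ − 19, so a solution requires the RHS to be a perfect cube.
Strategy: iterate y from -50 to 50, compute RHS = 24·y³ − 19, and check whether it is a (positive or negative) perfect cube.
Check small values of y:
  y = 0: RHS = -19 is not a perfect cube.
  y = 1: RHS = 5 is not a perfect cube.
  y = -1: RHS = -43 is not a perfect cube.
  y = 2: RHS = 173 is not a perfect cube.
  y = -2: RHS = -211 is not a perfect cube.
  y = 3: RHS = 629 is not a perfect cube.
  y = -3: RHS = -667 is not a perfect cube.
Continuing the search up to |y| = 50 finds no solutions either.
No (x, y) in the scanned range satisfies the equation.

No integer solutions with |y| ≤ 50.


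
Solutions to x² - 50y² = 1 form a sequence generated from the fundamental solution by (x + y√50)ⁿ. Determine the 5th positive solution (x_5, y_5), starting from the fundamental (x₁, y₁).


Step 1: Find the fundamental solution (x₁, y₁) of x² - 50y² = 1.
  Expand √50 as a continued fraction. a₀ = ⌊√50⌋ = 7; iterate m_{k+1} = d_k·a_k − m_k, d_{k+1} = (50 − m_{k+1}²)/d_k, a_{k+1} = ⌊(a₀ + m_{k+1})/d_{k+1}⌋ (starting m₀ = 0, d₀ = 1), with convergents p_k = a_k·p_{k-1} + p_{k-2}, q_k = a_k·q_{k-1} + q_{k-2} (p₋₁ = 1, q₋₁ = 0):
  k = 0: a₀ = 7; p₀/q₀ = 7/1; p₀² − 50·q₀² = 49 − 50 = -1.
  k = 1: m = 7, d = 1, a = ⌊(7 + 7)/1⌋ = 14; p/q = (14·7 + 1)/(14·1 + 0) = 99/14; p² − 50·q² = 9801 − 9800 = 1.
  The first convergent with p² − 50·q² = 1 gives the fundamental solution (x₁, y₁) = (99, 14).
Step 2: Apply the recurrence (x_{n+1}, y_{n+1}) = (x₁x_n + 50y₁y_n, x₁y_n + y₁x_n) repeatedly.
  From (x_1, y_1) = (99, 14): x_2 = 99·99 + 50·14·14 = 19601; y_2 = 99·14 + 14·99 = 2772.
  From (x_2, y_2) = (19601, 2772): x_3 = 99·19601 + 50·14·2772 = 3880899; y_3 = 99·2772 + 14·19601 = 548842.
  From (x_3, y_3) = (3880899, 548842): x_4 = 99·3880899 + 50·14·548842 = 768398401; y_4 = 99·548842 + 14·3880899 = 108667944.
  From (x_4, y_4) = (768398401, 108667944): x_5 = 99·768398401 + 50·14·108667944 = 152139002499; y_5 = 99·108667944 + 14·768398401 = 21515704070.
Step 3: Verify x_5² - 50·y_5² = 23146276081390728245001 - 23146276081390728245000 = 1 (should be 1). ✓

(x_1, y_1) = (99, 14); (x_5, y_5) = (152139002499, 21515704070).


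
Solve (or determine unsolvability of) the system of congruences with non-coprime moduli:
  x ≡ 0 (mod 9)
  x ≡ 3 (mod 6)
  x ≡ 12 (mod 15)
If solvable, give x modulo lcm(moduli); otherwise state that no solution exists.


Moduli 9, 6, 15 are not pairwise coprime, so CRT works modulo lcm(m_i) when all pairwise compatibility conditions hold.
Pairwise compatibility: gcd(m_i, m_j) must divide a_i - a_j for every pair.
Merge one congruence at a time:
  Start: x ≡ 0 (mod 9).
  Combine with x ≡ 3 (mod 6): gcd(9, 6) = 3; 3 - 0 = 3, which IS divisible by 3, so compatible.
    Write x = 0 + 9·t and substitute into x ≡ 3 (mod 6): 9·t ≡ 3 − 0 = 3 (mod 6).
    Divide the congruence (and modulus) by g = 3: 3·t ≡ 1 (mod 2).
    Reduce coefficients mod 2: 1·t ≡ 1 (mod 2).
    So t ≡ 1 (mod 2).
    Then x = 0 + 9·1 = 9, valid modulo lcm(9, 6) = 18: x ≡ 9 (mod 18).
  Combine with x ≡ 12 (mod 15): gcd(18, 15) = 3; 12 - 9 = 3, which IS divisible by 3, so compatible.
    Write x = 9 + 18·t and substitute into x ≡ 12 (mod 15): 18·t ≡ 12 − 9 = 3 (mod 15).
    Divide the congruence (and modulus) by g = 3: 6·t ≡ 1 (mod 5).
    Reduce coefficients mod 5: 1·t ≡ 1 (mod 5).
    So t ≡ 1 (mod 5).
    Then x = 9 + 18·1 = 27, valid modulo lcm(18, 15) = 90: x ≡ 27 (mod 90).
Verify: 27 mod 9 = 0, 27 mod 6 = 3, 27 mod 15 = 12.

x ≡ 27 (mod 90).


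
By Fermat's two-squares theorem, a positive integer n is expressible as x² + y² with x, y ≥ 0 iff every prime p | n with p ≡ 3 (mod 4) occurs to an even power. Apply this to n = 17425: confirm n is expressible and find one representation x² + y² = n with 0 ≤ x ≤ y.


Step 1: Factor n = 17425 = 5^2 · 17 · 41.
Step 2: Check the mod-4 condition on each prime factor: 5 ≡ 1 (mod 4), exponent 2; 17 ≡ 1 (mod 4), exponent 1; 41 ≡ 1 (mod 4), exponent 1.
All primes ≡ 3 (mod 4) appear to even exponent (or don't appear), so by the two-squares theorem n IS expressible as a sum of two squares.
Step 3: Build a representation. Group n = k² · m with k = 5 and m = 17 · 41 = 697 (a product of primes ≡ 1 (mod 4)); a representation of m scales to one of n via (k·x)² + (k·y)² = k²(x² + y²). Each prime p ≡ 1 (mod 4) is itself a sum of two squares; find a² by testing p − a² for a perfect square:
  17: 17 − 1² = 16 = 4² ⇒ 17 = 1² + 4².
  41: 41 − 1² = 40, 41 − 2² = 37, 41 − 3² = 32, 41 − 4² = 25 = 5² ⇒ 41 = 4² + 5².
  Combine using the Brahmagupta–Fibonacci identity (a² + b²)(c² + d²) = (ac − bd)² + (ad + bc)² = (ac + bd)² + (ad − bc)²:
  17 · 41 = 697: from (1² + 4²)(4² + 5²), take (1·4 − 4·5, 1·5 + 4·4) = (4 − 20, 5 + 16) = (-16, 21); dropping signs (only squares matter) gives (16, 21); check 16² + 21² = 256 + 441 = 697 ✓.
  Scale by k = 5: (5·16, 5·21) = (80, 105).
Step 4: Order so x ≤ y and verify: 80² + 105² = 6400 + 11025 = 17425 = n. ✓

n = 17425 = 80² + 105² (one valid representation with x ≤ y).


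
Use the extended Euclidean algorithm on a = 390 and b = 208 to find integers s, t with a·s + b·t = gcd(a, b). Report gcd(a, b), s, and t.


Euclidean algorithm on (390, 208) — divide until remainder is 0:
  390 = 1 · 208 + 182
  208 = 1 · 182 + 26
  182 = 7 · 26 + 0
gcd(390, 208) = 26.
Track Bezout coefficients alongside the remainders: start with r₀ = 390 = a·1 + b·0 (s = 1, t = 0) and r₁ = 208 = a·0 + b·1 (s = 0, t = 1); each new remainder r_{k+1} = r_{k-1} − q_k·r_k inherits s_{k+1} = s_{k-1} − q_k·s_k, t_{k+1} = t_{k-1} − q_k·t_k, so r_k = a·s_k + b·t_k at every step:
  q = 1: r = 182, s = 1 − 1·0 = 1, t = 0 − 1·1 = -1  (check: 390·1 + 208·(-1) = 182)
  q = 1: r = 26, s = 0 − 1·1 = -1, t = 1 − 1·(-1) = 2  (check: 390·(-1) + 208·2 = 26)
The row with r = 26 (the gcd) gives the Bezout coefficients s = -1, t = 2.
Result: 390 · (-1) + 208 · (2) = 26.

gcd(390, 208) = 26; s = -1, t = 2 (check: 390·(-1) + 208·2 = 26).


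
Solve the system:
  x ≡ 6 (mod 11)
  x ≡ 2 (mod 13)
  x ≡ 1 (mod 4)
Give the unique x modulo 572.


Moduli 11, 13, 4 are pairwise coprime; by CRT there is a unique solution modulo M = 11 · 13 · 4 = 572.
Solve pairwise, accumulating the modulus:
  Start with x ≡ 6 (mod 11).
  Combine with x ≡ 2 (mod 13): since gcd(11, 13) = 1, we get a unique residue mod 143.
    Write x = 6 + 11·t and substitute into x ≡ 2 (mod 13): 11·t ≡ 2 − 6 = -4 (mod 13).
    Reduce coefficients mod 13: 11·t ≡ 9 (mod 13).
    The inverse of 11 mod 13 is 6 (since 11·6 = 66 = 5·13 + 1), so t ≡ 6·9 = 54 ≡ 2 (mod 13).
    Then x = 6 + 11·2 = 28, valid modulo lcm(11, 13) = 143: x ≡ 28 (mod 143).
  Combine with x ≡ 1 (mod 4): since gcd(143, 4) = 1, we get a unique residue mod 572.
    Write x = 28 + 143·t and substitute into x ≡ 1 (mod 4): 143·t ≡ 1 − 28 = -27 (mod 4).
    Reduce coefficients mod 4: 3·t ≡ 1 (mod 4).
    The inverse of 3 mod 4 is 3 (since 3·3 = 9 = 2·4 + 1), so t ≡ 3·1 = 3 ≡ 3 (mod 4).
    Then x = 28 + 143·3 = 457, valid modulo lcm(143, 4) = 572: x ≡ 457 (mod 572).
Verify: 457 mod 11 = 6 ✓, 457 mod 13 = 2 ✓, 457 mod 4 = 1 ✓.

x ≡ 457 (mod 572).


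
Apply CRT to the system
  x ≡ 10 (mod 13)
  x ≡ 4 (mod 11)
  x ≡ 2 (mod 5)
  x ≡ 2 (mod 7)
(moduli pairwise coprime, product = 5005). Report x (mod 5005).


Product of moduli M = 13 · 11 · 5 · 7 = 5005.
Merge one congruence at a time:
  Start: x ≡ 10 (mod 13).
  Combine with x ≡ 4 (mod 11); new modulus lcm = 143.
    Write x = 10 + 13·t and substitute into x ≡ 4 (mod 11): 13·t ≡ 4 − 10 = -6 (mod 11).
    Reduce coefficients mod 11: 2·t ≡ 5 (mod 11).
    The inverse of 2 mod 11 is 6 (since 2·6 = 12 = 1·11 + 1), so t ≡ 6·5 = 30 ≡ 8 (mod 11).
    Then x = 10 + 13·8 = 114, valid modulo lcm(13, 11) = 143: x ≡ 114 (mod 143).
  Combine with x ≡ 2 (mod 5); new modulus lcm = 715.
    Write x = 114 + 143·t and substitute into x ≡ 2 (mod 5): 143·t ≡ 2 − 114 = -112 (mod 5).
    Reduce coefficients mod 5: 3·t ≡ 3 (mod 5).
    The inverse of 3 mod 5 is 2 (since 3·2 = 6 = 1·5 + 1), so t ≡ 2·3 = 6 ≡ 1 (mod 5).
    Then x = 114 + 143·1 = 257, valid modulo lcm(143, 5) = 715: x ≡ 257 (mod 715).
  Combine with x ≡ 2 (mod 7); new modulus lcm = 5005.
    Write x = 257 + 715·t and substitute into x ≡ 2 (mod 7): 715·t ≡ 2 − 257 = -255 (mod 7).
    Reduce coefficients mod 7: 1·t ≡ 4 (mod 7).
    So t ≡ 4 (mod 7).
    Then x = 257 + 715·4 = 3117, valid modulo lcm(715, 7) = 5005: x ≡ 3117 (mod 5005).
Verify against each original: 3117 mod 13 = 10, 3117 mod 11 = 4, 3117 mod 5 = 2, 3117 mod 7 = 2.

x ≡ 3117 (mod 5005).


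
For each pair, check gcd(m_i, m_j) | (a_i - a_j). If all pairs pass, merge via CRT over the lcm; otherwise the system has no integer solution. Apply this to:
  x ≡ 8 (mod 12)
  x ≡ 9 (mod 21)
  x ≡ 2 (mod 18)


Moduli 12, 21, 18 are not pairwise coprime, so CRT works modulo lcm(m_i) when all pairwise compatibility conditions hold.
Pairwise compatibility: gcd(m_i, m_j) must divide a_i - a_j for every pair.
Merge one congruence at a time:
  Start: x ≡ 8 (mod 12).
  Combine with x ≡ 9 (mod 21): gcd(12, 21) = 3, and 9 - 8 = 1 is NOT divisible by 3.
    ⇒ system is inconsistent (no integer solution).

No solution (the system is inconsistent).


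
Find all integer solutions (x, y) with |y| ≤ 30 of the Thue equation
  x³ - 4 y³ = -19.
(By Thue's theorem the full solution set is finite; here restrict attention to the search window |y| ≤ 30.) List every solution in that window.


The equation is x³ - 4y³ = -19. For fixed y, x³ = 4·y³ − 19, so a solution requires the RHS to be a perfect cube.
Strategy: iterate y from -30 to 30, compute RHS = 4·y³ − 19, and check whether it is a (positive or negative) perfect cube.
Check small values of y:
  y = 0: RHS = -19 is not a perfect cube.
  y = 1: RHS = -15 is not a perfect cube.
  y = -1: RHS = -23 is not a perfect cube.
  y = 2: RHS = 13 is not a perfect cube.
  y = -2: RHS = -51 is not a perfect cube.
  y = 3: RHS = 89 is not a perfect cube.
  y = -3: RHS = -127 is not a perfect cube.
Continuing the search up to |y| = 30 finds no solutions either.
No (x, y) in the scanned range satisfies the equation.

No integer solutions with |y| ≤ 30.


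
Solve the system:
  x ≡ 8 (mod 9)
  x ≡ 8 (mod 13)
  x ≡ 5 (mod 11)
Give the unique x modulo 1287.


Moduli 9, 13, 11 are pairwise coprime; by CRT there is a unique solution modulo M = 9 · 13 · 11 = 1287.
Solve pairwise, accumulating the modulus:
  Start with x ≡ 8 (mod 9).
  Combine with x ≡ 8 (mod 13): since gcd(9, 13) = 1, we get a unique residue mod 117.
    Write x = 8 + 9·t and substitute into x ≡ 8 (mod 13): 9·t ≡ 8 − 8 = 0 (mod 13).
    The inverse of 9 mod 13 is 3 (since 9·3 = 27 = 2·13 + 1), so t ≡ 3·0 = 0 ≡ 0 (mod 13).
    Then x = 8 + 9·0 = 8, valid modulo lcm(9, 13) = 117: x ≡ 8 (mod 117).
  Combine with x ≡ 5 (mod 11): since gcd(117, 11) = 1, we get a unique residue mod 1287.
    Write x = 8 + 117·t and substitute into x ≡ 5 (mod 11): 117·t ≡ 5 − 8 = -3 (mod 11).
    Reduce coefficients mod 11: 7·t ≡ 8 (mod 11).
    The inverse of 7 mod 11 is 8 (since 7·8 = 56 = 5·11 + 1), so t ≡ 8·8 = 64 ≡ 9 (mod 11).
    Then x = 8 + 117·9 = 1061, valid modulo lcm(117, 11) = 1287: x ≡ 1061 (mod 1287).
Verify: 1061 mod 9 = 8 ✓, 1061 mod 13 = 8 ✓, 1061 mod 11 = 5 ✓.

x ≡ 1061 (mod 1287).


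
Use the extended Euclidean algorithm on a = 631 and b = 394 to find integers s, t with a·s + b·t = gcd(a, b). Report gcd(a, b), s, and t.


Euclidean algorithm on (631, 394) — divide until remainder is 0:
  631 = 1 · 394 + 237
  394 = 1 · 237 + 157
  237 = 1 · 157 + 80
  157 = 1 · 80 + 77
  80 = 1 · 77 + 3
  77 = 25 · 3 + 2
  3 = 1 · 2 + 1
  2 = 2 · 1 + 0
gcd(631, 394) = 1.
Track Bezout coefficients alongside the remainders: start with r₀ = 631 = a·1 + b·0 (s = 1, t = 0) and r₁ = 394 = a·0 + b·1 (s = 0, t = 1); each new remainder r_{k+1} = r_{k-1} − q_k·r_k inherits s_{k+1} = s_{k-1} − q_k·s_k, t_{k+1} = t_{k-1} − q_k·t_k, so r_k = a·s_k + b·t_k at every step:
  q = 1: r = 237, s = 1 − 1·0 = 1, t = 0 − 1·1 = -1  (check: 631·1 + 394·(-1) = 237)
  q = 1: r = 157, s = 0 − 1·1 = -1, t = 1 − 1·(-1) = 2  (check: 631·(-1) + 394·2 = 157)
  q = 1: r = 80, s = 1 − 1·(-1) = 2, t = -1 − 1·2 = -3  (check: 631·2 + 394·(-3) = 80)
  q = 1: r = 77, s = -1 − 1·2 = -3, t = 2 − 1·(-3) = 5  (check: 631·(-3) + 394·5 = 77)
  q = 1: r = 3, s = 2 − 1·(-3) = 5, t = -3 − 1·5 = -8  (check: 631·5 + 394·(-8) = 3)
  q = 25: r = 2, s = -3 − 25·5 = -128, t = 5 − 25·(-8) = 205  (check: 631·(-128) + 394·205 = 2)
  q = 1: r = 1, s = 5 − 1·(-128) = 133, t = -8 − 1·205 = -213  (check: 631·133 + 394·(-213) = 1)
The row with r = 1 (the gcd) gives the Bezout coefficients s = 133, t = -213.
Result: 631 · (133) + 394 · (-213) = 1.

gcd(631, 394) = 1; s = 133, t = -213 (check: 631·133 + 394·(-213) = 1).


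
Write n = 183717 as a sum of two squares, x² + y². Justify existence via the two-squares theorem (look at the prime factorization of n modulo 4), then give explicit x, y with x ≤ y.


Step 1: Factor n = 183717 = 3^2 · 137 · 149.
Step 2: Check the mod-4 condition on each prime factor: 3 ≡ 3 (mod 4), exponent 2 (must be even); 137 ≡ 1 (mod 4), exponent 1; 149 ≡ 1 (mod 4), exponent 1.
All primes ≡ 3 (mod 4) appear to even exponent (or don't appear), so by the two-squares theorem n IS expressible as a sum of two squares.
Step 3: Build a representation. Group n = k² · m with k = 3 and m = 137 · 149 = 20413 (a product of primes ≡ 1 (mod 4)); a representation of m scales to one of n via (k·x)² + (k·y)² = k²(x² + y²). Each prime p ≡ 1 (mod 4) is itself a sum of two squares; find a² by testing p − a² for a perfect square:
  137: 137 − 1² = 136, 137 − 2² = 133, 137 − 3² = 128, 137 − 4² = 121 = 11² ⇒ 137 = 4² + 11².
  149: 149 − 1² = 148, 149 − 2² = 145, 149 − 3² = 140, 149 − 4² = 133, 149 − 5² = 124, 149 − 6² = 113, 149 − 7² = 100 = 10² ⇒ 149 = 7² + 10².
  Combine using the Brahmagupta–Fibonacci identity (a² + b²)(c² + d²) = (ac − bd)² + (ad + bc)² = (ac + bd)² + (ad − bc)²:
  137 · 149 = 20413: from (4² + 11²)(7² + 10²), take (4·7 − 11·10, 4·10 + 11·7) = (28 − 110, 40 + 77) = (-82, 117); dropping signs (only squares matter) gives (82, 117); check 82² + 117² = 6724 + 13689 = 20413 ✓.
  Scale by k = 3: (3·82, 3·117) = (246, 351).
Step 4: Order so x ≤ y and verify: 246² + 351² = 60516 + 123201 = 183717 = n. ✓

n = 183717 = 246² + 351² (one valid representation with x ≤ y).


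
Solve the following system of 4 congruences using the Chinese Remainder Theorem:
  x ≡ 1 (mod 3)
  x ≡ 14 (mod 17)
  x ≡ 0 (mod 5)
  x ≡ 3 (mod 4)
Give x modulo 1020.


Product of moduli M = 3 · 17 · 5 · 4 = 1020.
Merge one congruence at a time:
  Start: x ≡ 1 (mod 3).
  Combine with x ≡ 14 (mod 17); new modulus lcm = 51.
    Write x = 1 + 3·t and substitute into x ≡ 14 (mod 17): 3·t ≡ 14 − 1 = 13 (mod 17).
    The inverse of 3 mod 17 is 6 (since 3·6 = 18 = 1·17 + 1), so t ≡ 6·13 = 78 ≡ 10 (mod 17).
    Then x = 1 + 3·10 = 31, valid modulo lcm(3, 17) = 51: x ≡ 31 (mod 51).
  Combine with x ≡ 0 (mod 5); new modulus lcm = 255.
    Write x = 31 + 51·t and substitute into x ≡ 0 (mod 5): 51·t ≡ 0 − 31 = -31 (mod 5).
    Reduce coefficients mod 5: 1·t ≡ 4 (mod 5).
    So t ≡ 4 (mod 5).
    Then x = 31 + 51·4 = 235, valid modulo lcm(51, 5) = 255: x ≡ 235 (mod 255).
  Combine with x ≡ 3 (mod 4); new modulus lcm = 1020.
    Write x = 235 + 255·t and substitute into x ≡ 3 (mod 4): 255·t ≡ 3 − 235 = -232 (mod 4).
    Reduce coefficients mod 4: 3·t ≡ 0 (mod 4).
    The inverse of 3 mod 4 is 3 (since 3·3 = 9 = 2·4 + 1), so t ≡ 3·0 = 0 ≡ 0 (mod 4).
    Then x = 235 + 255·0 = 235, valid modulo lcm(255, 4) = 1020: x ≡ 235 (mod 1020).
Verify against each original: 235 mod 3 = 1, 235 mod 17 = 14, 235 mod 5 = 0, 235 mod 4 = 3.

x ≡ 235 (mod 1020).


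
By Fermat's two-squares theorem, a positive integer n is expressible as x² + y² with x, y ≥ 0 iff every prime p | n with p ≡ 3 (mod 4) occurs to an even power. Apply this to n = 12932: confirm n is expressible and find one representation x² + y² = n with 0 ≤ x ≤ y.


Step 1: Factor n = 12932 = 2^2 · 53 · 61.
Step 2: Check the mod-4 condition on each prime factor: 2 = 2 (special); 53 ≡ 1 (mod 4), exponent 1; 61 ≡ 1 (mod 4), exponent 1.
All primes ≡ 3 (mod 4) appear to even exponent (or don't appear), so by the two-squares theorem n IS expressible as a sum of two squares.
Step 3: Build a representation. Group n = k² · m with k = 2 and m = 53 · 61 = 3233 (a product of primes ≡ 1 (mod 4)); a representation of m scales to one of n via (k·x)² + (k·y)² = k²(x² + y²). Each prime p ≡ 1 (mod 4) is itself a sum of two squares; find a² by testing p − a² for a perfect square:
  53: 53 − 1² = 52, 53 − 2² = 49 = 7² ⇒ 53 = 2² + 7².
  61: 61 − 1² = 60, 61 − 2² = 57, 61 − 3² = 52, 61 − 4² = 45, 61 − 5² = 36 = 6² ⇒ 61 = 5² + 6².
  Combine using the Brahmagupta–Fibonacci identity (a² + b²)(c² + d²) = (ac − bd)² + (ad + bc)² = (ac + bd)² + (ad − bc)²:
  53 · 61 = 3233: from (2² + 7²)(5² + 6²), take (2·5 − 7·6, 2·6 + 7·5) = (10 − 42, 12 + 35) = (-32, 47); dropping signs (only squares matter) gives (32, 47); check 32² + 47² = 1024 + 2209 = 3233 ✓.
  Scale by k = 2: (2·32, 2·47) = (64, 94).
Step 4: Order so x ≤ y and verify: 64² + 94² = 4096 + 8836 = 12932 = n. ✓

n = 12932 = 64² + 94² (one valid representation with x ≤ y).


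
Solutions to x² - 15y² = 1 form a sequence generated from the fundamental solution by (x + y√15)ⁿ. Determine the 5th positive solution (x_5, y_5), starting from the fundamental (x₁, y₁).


Step 1: Find the fundamental solution (x₁, y₁) of x² - 15y² = 1.
  Expand √15 as a continued fraction. a₀ = ⌊√15⌋ = 3; iterate m_{k+1} = d_k·a_k − m_k, d_{k+1} = (15 − m_{k+1}²)/d_k, a_{k+1} = ⌊(a₀ + m_{k+1})/d_{k+1}⌋ (starting m₀ = 0, d₀ = 1), with convergents p_k = a_k·p_{k-1} + p_{k-2}, q_k = a_k·q_{k-1} + q_{k-2} (p₋₁ = 1, q₋₁ = 0):
  k = 0: a₀ = 3; p₀/q₀ = 3/1; p₀² − 15·q₀² = 9 − 15 = -6.
  k = 1: m = 3, d = 6, a = ⌊(3 + 3)/6⌋ = 1; p/q = (1·3 + 1)/(1·1 + 0) = 4/1; p² − 15·q² = 16 − 15 = 1.
  The first convergent with p² − 15·q² = 1 gives the fundamental solution (x₁, y₁) = (4, 1).
Step 2: Apply the recurrence (x_{n+1}, y_{n+1}) = (x₁x_n + 15y₁y_n, x₁y_n + y₁x_n) repeatedly.
  From (x_1, y_1) = (4, 1): x_2 = 4·4 + 15·1·1 = 31; y_2 = 4·1 + 1·4 = 8.
  From (x_2, y_2) = (31, 8): x_3 = 4·31 + 15·1·8 = 244; y_3 = 4·8 + 1·31 = 63.
  From (x_3, y_3) = (244, 63): x_4 = 4·244 + 15·1·63 = 1921; y_4 = 4·63 + 1·244 = 496.
  From (x_4, y_4) = (1921, 496): x_5 = 4·1921 + 15·1·496 = 15124; y_5 = 4·496 + 1·1921 = 3905.
Step 3: Verify x_5² - 15·y_5² = 228735376 - 228735375 = 1 (should be 1). ✓

(x_1, y_1) = (4, 1); (x_5, y_5) = (15124, 3905).


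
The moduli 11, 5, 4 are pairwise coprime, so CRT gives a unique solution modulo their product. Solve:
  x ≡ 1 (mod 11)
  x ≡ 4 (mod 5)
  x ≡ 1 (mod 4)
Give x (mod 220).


Moduli 11, 5, 4 are pairwise coprime; by CRT there is a unique solution modulo M = 11 · 5 · 4 = 220.
Solve pairwise, accumulating the modulus:
  Start with x ≡ 1 (mod 11).
  Combine with x ≡ 4 (mod 5): since gcd(11, 5) = 1, we get a unique residue mod 55.
    Write x = 1 + 11·t and substitute into x ≡ 4 (mod 5): 11·t ≡ 4 − 1 = 3 (mod 5).
    Reduce coefficients mod 5: 1·t ≡ 3 (mod 5).
    So t ≡ 3 (mod 5).
    Then x = 1 + 11·3 = 34, valid modulo lcm(11, 5) = 55: x ≡ 34 (mod 55).
  Combine with x ≡ 1 (mod 4): since gcd(55, 4) = 1, we get a unique residue mod 220.
    Write x = 34 + 55·t and substitute into x ≡ 1 (mod 4): 55·t ≡ 1 − 34 = -33 (mod 4).
    Reduce coefficients mod 4: 3·t ≡ 3 (mod 4).
    The inverse of 3 mod 4 is 3 (since 3·3 = 9 = 2·4 + 1), so t ≡ 3·3 = 9 ≡ 1 (mod 4).
    Then x = 34 + 55·1 = 89, valid modulo lcm(55, 4) = 220: x ≡ 89 (mod 220).
Verify: 89 mod 11 = 1 ✓, 89 mod 5 = 4 ✓, 89 mod 4 = 1 ✓.

x ≡ 89 (mod 220).


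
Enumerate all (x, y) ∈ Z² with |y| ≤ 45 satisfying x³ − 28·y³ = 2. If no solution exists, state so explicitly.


The equation is x³ - 28y³ = 2. For fixed y, x³ = 28·y³ + 2, so a solution requires the RHS to be a perfect cube.
Strategy: iterate y from -45 to 45, compute RHS = 28·y³ + 2, and check whether it is a (positive or negative) perfect cube.
Check small values of y:
  y = 0: RHS = 2 is not a perfect cube.
  y = 1: RHS = 30 is not a perfect cube.
  y = -1: RHS = -26 is not a perfect cube.
  y = 2: RHS = 226 is not a perfect cube.
  y = -2: RHS = -222 is not a perfect cube.
  y = 3: RHS = 758 is not a perfect cube.
  y = -3: RHS = -754 is not a perfect cube.
Continuing the search up to |y| = 45 finds no solutions either.
No (x, y) in the scanned range satisfies the equation.

No integer solutions with |y| ≤ 45.


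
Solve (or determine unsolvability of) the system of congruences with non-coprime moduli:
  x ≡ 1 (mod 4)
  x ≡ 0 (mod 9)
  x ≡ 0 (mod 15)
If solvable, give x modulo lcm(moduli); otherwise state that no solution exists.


Moduli 4, 9, 15 are not pairwise coprime, so CRT works modulo lcm(m_i) when all pairwise compatibility conditions hold.
Pairwise compatibility: gcd(m_i, m_j) must divide a_i - a_j for every pair.
Merge one congruence at a time:
  Start: x ≡ 1 (mod 4).
  Combine with x ≡ 0 (mod 9): gcd(4, 9) = 1; 0 - 1 = -1, which IS divisible by 1, so compatible.
    Write x = 1 + 4·t and substitute into x ≡ 0 (mod 9): 4·t ≡ 0 − 1 = -1 (mod 9).
    Reduce coefficients mod 9: 4·t ≡ 8 (mod 9).
    The inverse of 4 mod 9 is 7 (since 4·7 = 28 = 3·9 + 1), so t ≡ 7·8 = 56 ≡ 2 (mod 9).
    Then x = 1 + 4·2 = 9, valid modulo lcm(4, 9) = 36: x ≡ 9 (mod 36).
  Combine with x ≡ 0 (mod 15): gcd(36, 15) = 3; 0 - 9 = -9, which IS divisible by 3, so compatible.
    Write x = 9 + 36·t and substitute into x ≡ 0 (mod 15): 36·t ≡ 0 − 9 = -9 (mod 15).
    Divide the congruence (and modulus) by g = 3: 12·t ≡ -3 (mod 5).
    Reduce coefficients mod 5: 2·t ≡ 2 (mod 5).
    The inverse of 2 mod 5 is 3 (since 2·3 = 6 = 1·5 + 1), so t ≡ 3·2 = 6 ≡ 1 (mod 5).
    Then x = 9 + 36·1 = 45, valid modulo lcm(36, 15) = 180: x ≡ 45 (mod 180).
Verify: 45 mod 4 = 1, 45 mod 9 = 0, 45 mod 15 = 0.

x ≡ 45 (mod 180).


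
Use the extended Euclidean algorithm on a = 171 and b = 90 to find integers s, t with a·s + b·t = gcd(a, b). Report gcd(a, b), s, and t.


Euclidean algorithm on (171, 90) — divide until remainder is 0:
  171 = 1 · 90 + 81
  90 = 1 · 81 + 9
  81 = 9 · 9 + 0
gcd(171, 90) = 9.
Track Bezout coefficients alongside the remainders: start with r₀ = 171 = a·1 + b·0 (s = 1, t = 0) and r₁ = 90 = a·0 + b·1 (s = 0, t = 1); each new remainder r_{k+1} = r_{k-1} − q_k·r_k inherits s_{k+1} = s_{k-1} − q_k·s_k, t_{k+1} = t_{k-1} − q_k·t_k, so r_k = a·s_k + b·t_k at every step:
  q = 1: r = 81, s = 1 − 1·0 = 1, t = 0 − 1·1 = -1  (check: 171·1 + 90·(-1) = 81)
  q = 1: r = 9, s = 0 − 1·1 = -1, t = 1 − 1·(-1) = 2  (check: 171·(-1) + 90·2 = 9)
The row with r = 9 (the gcd) gives the Bezout coefficients s = -1, t = 2.
Result: 171 · (-1) + 90 · (2) = 9.

gcd(171, 90) = 9; s = -1, t = 2 (check: 171·(-1) + 90·2 = 9).


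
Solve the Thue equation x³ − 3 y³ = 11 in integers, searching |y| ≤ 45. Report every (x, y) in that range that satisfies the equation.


The equation is x³ - 3y³ = 11. For fixed y, x³ = 3·y³ + 11, so a solution requires the RHS to be a perfect cube.
Strategy: iterate y from -45 to 45, compute RHS = 3·y³ + 11, and check whether it is a (positive or negative) perfect cube.
Check small values of y:
  y = 0: RHS = 11 is not a perfect cube.
  y = 1: RHS = 14 is not a perfect cube.
  y = -1: RHS = 8 = (2)³ ⇒ x = 2 works.
  y = 2: RHS = 35 is not a perfect cube.
  y = -2: RHS = -13 is not a perfect cube.
  y = 3: RHS = 92 is not a perfect cube.
  y = -3: RHS = -70 is not a perfect cube.
Continuing the search up to |y| = 45 finds no further solutions beyond those listed.
Collected solutions: (2, -1).

Solutions (with |y| ≤ 45): (2, -1).


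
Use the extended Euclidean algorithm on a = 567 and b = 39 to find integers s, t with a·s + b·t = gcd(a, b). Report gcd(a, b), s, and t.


Euclidean algorithm on (567, 39) — divide until remainder is 0:
  567 = 14 · 39 + 21
  39 = 1 · 21 + 18
  21 = 1 · 18 + 3
  18 = 6 · 3 + 0
gcd(567, 39) = 3.
Track Bezout coefficients alongside the remainders: start with r₀ = 567 = a·1 + b·0 (s = 1, t = 0) and r₁ = 39 = a·0 + b·1 (s = 0, t = 1); each new remainder r_{k+1} = r_{k-1} − q_k·r_k inherits s_{k+1} = s_{k-1} − q_k·s_k, t_{k+1} = t_{k-1} − q_k·t_k, so r_k = a·s_k + b·t_k at every step:
  q = 14: r = 21, s = 1 − 14·0 = 1, t = 0 − 14·1 = -14  (check: 567·1 + 39·(-14) = 21)
  q = 1: r = 18, s = 0 − 1·1 = -1, t = 1 − 1·(-14) = 15  (check: 567·(-1) + 39·15 = 18)
  q = 1: r = 3, s = 1 − 1·(-1) = 2, t = -14 − 1·15 = -29  (check: 567·2 + 39·(-29) = 3)
The row with r = 3 (the gcd) gives the Bezout coefficients s = 2, t = -29.
Result: 567 · (2) + 39 · (-29) = 3.

gcd(567, 39) = 3; s = 2, t = -29 (check: 567·2 + 39·(-29) = 3).


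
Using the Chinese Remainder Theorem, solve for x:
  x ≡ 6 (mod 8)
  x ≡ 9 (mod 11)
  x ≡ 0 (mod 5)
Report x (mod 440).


Moduli 8, 11, 5 are pairwise coprime; by CRT there is a unique solution modulo M = 8 · 11 · 5 = 440.
Solve pairwise, accumulating the modulus:
  Start with x ≡ 6 (mod 8).
  Combine with x ≡ 9 (mod 11): since gcd(8, 11) = 1, we get a unique residue mod 88.
    Write x = 6 + 8·t and substitute into x ≡ 9 (mod 11): 8·t ≡ 9 − 6 = 3 (mod 11).
    The inverse of 8 mod 11 is 7 (since 8·7 = 56 = 5·11 + 1), so t ≡ 7·3 = 21 ≡ 10 (mod 11).
    Then x = 6 + 8·10 = 86, valid modulo lcm(8, 11) = 88: x ≡ 86 (mod 88).
  Combine with x ≡ 0 (mod 5): since gcd(88, 5) = 1, we get a unique residue mod 440.
    Write x = 86 + 88·t and substitute into x ≡ 0 (mod 5): 88·t ≡ 0 − 86 = -86 (mod 5).
    Reduce coefficients mod 5: 3·t ≡ 4 (mod 5).
    The inverse of 3 mod 5 is 2 (since 3·2 = 6 = 1·5 + 1), so t ≡ 2·4 = 8 ≡ 3 (mod 5).
    Then x = 86 + 88·3 = 350, valid modulo lcm(88, 5) = 440: x ≡ 350 (mod 440).
Verify: 350 mod 8 = 6 ✓, 350 mod 11 = 9 ✓, 350 mod 5 = 0 ✓.

x ≡ 350 (mod 440).
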